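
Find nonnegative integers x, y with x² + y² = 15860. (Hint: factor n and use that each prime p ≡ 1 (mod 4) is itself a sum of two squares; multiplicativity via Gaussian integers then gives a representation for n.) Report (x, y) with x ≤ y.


Step 1: Factor n = 15860 = 2^2 · 5 · 13 · 61.
Step 2: Check the mod-4 condition on each prime factor: 2 = 2 (special); 5 ≡ 1 (mod 4), exponent 1; 13 ≡ 1 (mod 4), exponent 1; 61 ≡ 1 (mod 4), exponent 1.
All primes ≡ 3 (mod 4) appear to even exponent (or don't appear), so by the two-squares theorem n IS expressible as a sum of two squares.
Step 3: Build a representation. Group n = k² · m with k = 2 and m = 5 · 13 · 61 = 3965 (a product of primes ≡ 1 (mod 4)); a representation of m scales to one of n via (k·x)² + (k·y)² = k²(x² + y²). Each prime p ≡ 1 (mod 4) is itself a sum of two squares; find a² by testing p − a² for a perfect square:
  5: 5 − 1² = 4 = 2² ⇒ 5 = 1² + 2².
  13: 13 − 1² = 12, 13 − 2² = 9 = 3² ⇒ 13 = 2² + 3².
  61: 61 − 1² = 60, 61 − 2² = 57, 61 − 3² = 52, 61 − 4² = 45, 61 − 5² = 36 = 6² ⇒ 61 = 5² + 6².
  Combine using the Brahmagupta–Fibonacci identity (a² + b²)(c² + d²) = (ac − bd)² + (ad + bc)² = (ac + bd)² + (ad − bc)²:
  5 · 13 = 65: from (1² + 2²)(2² + 3²), take (1·2 − 2·3, 1·3 + 2·2) = (2 − 6, 3 + 4) = (-4, 7); dropping signs (only squares matter) gives (4, 7); check 4² + 7² = 16 + 49 = 65 ✓.
  65 · 61 = 3965: from (4² + 7²)(5² + 6²), take (4·5 − 7·6, 4·6 + 7·5) = (20 − 42, 24 + 35) = (-22, 59); dropping signs (only squares matter) gives (22, 59); check 22² + 59² = 484 + 3481 = 3965 ✓.
  Scale by k = 2: (2·22, 2·59) = (44, 118).
Step 4: Order so x ≤ y and verify: 44² + 118² = 1936 + 13924 = 15860 = n. ✓

n = 15860 = 44² + 118² (one valid representation with x ≤ y).


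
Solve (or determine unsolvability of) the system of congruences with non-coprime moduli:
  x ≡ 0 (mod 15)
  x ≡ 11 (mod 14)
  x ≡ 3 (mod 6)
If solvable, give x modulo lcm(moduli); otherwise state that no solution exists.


Moduli 15, 14, 6 are not pairwise coprime, so CRT works modulo lcm(m_i) when all pairwise compatibility conditions hold.
Pairwise compatibility: gcd(m_i, m_j) must divide a_i - a_j for every pair.
Merge one congruence at a time:
  Start: x ≡ 0 (mod 15).
  Combine with x ≡ 11 (mod 14): gcd(15, 14) = 1; 11 - 0 = 11, which IS divisible by 1, so compatible.
    Write x = 0 + 15·t and substitute into x ≡ 11 (mod 14): 15·t ≡ 11 − 0 = 11 (mod 14).
    Reduce coefficients mod 14: 1·t ≡ 11 (mod 14).
    So t ≡ 11 (mod 14).
    Then x = 0 + 15·11 = 165, valid modulo lcm(15, 14) = 210: x ≡ 165 (mod 210).
  Combine with x ≡ 3 (mod 6): gcd(210, 6) = 6; 3 - 165 = -162, which IS divisible by 6, so compatible.
    Write x = 165 + 210·t and substitute into x ≡ 3 (mod 6): 210·t ≡ 3 − 165 = -162 (mod 6).
    Divide the congruence (and modulus) by g = 6: 35·t ≡ -27 (mod 1).
    Modulo 1 every t works; take t = 0.
    Then x = 165 + 210·0 = 165, valid modulo lcm(210, 6) = 210: x ≡ 165 (mod 210).
Verify: 165 mod 15 = 0, 165 mod 14 = 11, 165 mod 6 = 3.

x ≡ 165 (mod 210).


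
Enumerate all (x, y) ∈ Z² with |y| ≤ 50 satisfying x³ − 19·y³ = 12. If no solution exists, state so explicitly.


The equation is x³ - 19y³ = 12. For fixed y, x³ = 19·y³ + 12, so a solution requires the RHS to be a perfect cube.
Strategy: iterate y from -50 to 50, compute RHS = 19·y³ + 12, and check whether it is a (positive or negative) perfect cube.
Check small values of y:
  y = 0: RHS = 12 is not a perfect cube.
  y = 1: RHS = 31 is not a perfect cube.
  y = -1: RHS = -7 is not a perfect cube.
  y = 2: RHS = 164 is not a perfect cube.
  y = -2: RHS = -140 is not a perfect cube.
  y = 3: RHS = 525 is not a perfect cube.
  y = -3: RHS = -501 is not a perfect cube.
Continuing the search up to |y| = 50 finds no solutions either.
No (x, y) in the scanned range satisfies the equation.

No integer solutions with |y| ≤ 50.


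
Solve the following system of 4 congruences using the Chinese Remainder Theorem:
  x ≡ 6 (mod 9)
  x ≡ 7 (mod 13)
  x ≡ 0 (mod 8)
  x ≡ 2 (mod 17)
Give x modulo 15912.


Product of moduli M = 9 · 13 · 8 · 17 = 15912.
Merge one congruence at a time:
  Start: x ≡ 6 (mod 9).
  Combine with x ≡ 7 (mod 13); new modulus lcm = 117.
    Write x = 6 + 9·t and substitute into x ≡ 7 (mod 13): 9·t ≡ 7 − 6 = 1 (mod 13).
    The inverse of 9 mod 13 is 3 (since 9·3 = 27 = 2·13 + 1), so t ≡ 3·1 = 3 ≡ 3 (mod 13).
    Then x = 6 + 9·3 = 33, valid modulo lcm(9, 13) = 117: x ≡ 33 (mod 117).
  Combine with x ≡ 0 (mod 8); new modulus lcm = 936.
    Write x = 33 + 117·t and substitute into x ≡ 0 (mod 8): 117·t ≡ 0 − 33 = -33 (mod 8).
    Reduce coefficients mod 8: 5·t ≡ 7 (mod 8).
    The inverse of 5 mod 8 is 5 (since 5·5 = 25 = 3·8 + 1), so t ≡ 5·7 = 35 ≡ 3 (mod 8).
    Then x = 33 + 117·3 = 384, valid modulo lcm(117, 8) = 936: x ≡ 384 (mod 936).
  Combine with x ≡ 2 (mod 17); new modulus lcm = 15912.
    Write x = 384 + 936·t and substitute into x ≡ 2 (mod 17): 936·t ≡ 2 − 384 = -382 (mod 17).
    Reduce coefficients mod 17: 1·t ≡ 9 (mod 17).
    So t ≡ 9 (mod 17).
    Then x = 384 + 936·9 = 8808, valid modulo lcm(936, 17) = 15912: x ≡ 8808 (mod 15912).
Verify against each original: 8808 mod 9 = 6, 8808 mod 13 = 7, 8808 mod 8 = 0, 8808 mod 17 = 2.

x ≡ 8808 (mod 15912).


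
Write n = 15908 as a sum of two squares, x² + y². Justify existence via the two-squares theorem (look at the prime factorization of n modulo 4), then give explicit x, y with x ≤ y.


Step 1: Factor n = 15908 = 2^2 · 41 · 97.
Step 2: Check the mod-4 condition on each prime factor: 2 = 2 (special); 41 ≡ 1 (mod 4), exponent 1; 97 ≡ 1 (mod 4), exponent 1.
All primes ≡ 3 (mod 4) appear to even exponent (or don't appear), so by the two-squares theorem n IS expressible as a sum of two squares.
Step 3: Build a representation. Group n = k² · m with k = 2 and m = 41 · 97 = 3977 (a product of primes ≡ 1 (mod 4)); a representation of m scales to one of n via (k·x)² + (k·y)² = k²(x² + y²). Each prime p ≡ 1 (mod 4) is itself a sum of two squares; find a² by testing p − a² for a perfect square:
  41: 41 − 1² = 40, 41 − 2² = 37, 41 − 3² = 32, 41 − 4² = 25 = 5² ⇒ 41 = 4² + 5².
  97: 97 − 1² = 96, 97 − 2² = 93, 97 − 3² = 88, 97 − 4² = 81 = 9² ⇒ 97 = 4² + 9².
  Combine using the Brahmagupta–Fibonacci identity (a² + b²)(c² + d²) = (ac − bd)² + (ad + bc)² = (ac + bd)² + (ad − bc)²:
  41 · 97 = 3977: from (4² + 5²)(4² + 9²), take (4·4 − 5·9, 4·9 + 5·4) = (16 − 45, 36 + 20) = (-29, 56); dropping signs (only squares matter) gives (29, 56); check 29² + 56² = 841 + 3136 = 3977 ✓.
  Scale by k = 2: (2·29, 2·56) = (58, 112).
Step 4: Order so x ≤ y and verify: 58² + 112² = 3364 + 12544 = 15908 = n. ✓

n = 15908 = 58² + 112² (one valid representation with x ≤ y).


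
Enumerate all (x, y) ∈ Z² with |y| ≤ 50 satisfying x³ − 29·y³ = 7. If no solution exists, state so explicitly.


The equation is x³ - 29y³ = 7. For fixed y, x³ = 29·y³ + 7, so a solution requires the RHS to be a perfect cube.
Strategy: iterate y from -50 to 50, compute RHS = 29·y³ + 7, and check whether it is a (positive or negative) perfect cube.
Check small values of y:
  y = 0: RHS = 7 is not a perfect cube.
  y = 1: RHS = 36 is not a perfect cube.
  y = -1: RHS = -22 is not a perfect cube.
  y = 2: RHS = 239 is not a perfect cube.
  y = -2: RHS = -225 is not a perfect cube.
  y = 3: RHS = 790 is not a perfect cube.
  y = -3: RHS = -776 is not a perfect cube.
Continuing the search up to |y| = 50 finds no solutions either.
No (x, y) in the scanned range satisfies the equation.

No integer solutions with |y| ≤ 50.


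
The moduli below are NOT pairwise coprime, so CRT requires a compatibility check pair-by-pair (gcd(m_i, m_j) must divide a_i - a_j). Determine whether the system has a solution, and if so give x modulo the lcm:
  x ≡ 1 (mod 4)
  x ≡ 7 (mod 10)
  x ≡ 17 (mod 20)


Moduli 4, 10, 20 are not pairwise coprime, so CRT works modulo lcm(m_i) when all pairwise compatibility conditions hold.
Pairwise compatibility: gcd(m_i, m_j) must divide a_i - a_j for every pair.
Merge one congruence at a time:
  Start: x ≡ 1 (mod 4).
  Combine with x ≡ 7 (mod 10): gcd(4, 10) = 2; 7 - 1 = 6, which IS divisible by 2, so compatible.
    Write x = 1 + 4·t and substitute into x ≡ 7 (mod 10): 4·t ≡ 7 − 1 = 6 (mod 10).
    Divide the congruence (and modulus) by g = 2: 2·t ≡ 3 (mod 5).
    The inverse of 2 mod 5 is 3 (since 2·3 = 6 = 1·5 + 1), so t ≡ 3·3 = 9 ≡ 4 (mod 5).
    Then x = 1 + 4·4 = 17, valid modulo lcm(4, 10) = 20: x ≡ 17 (mod 20).
  Combine with x ≡ 17 (mod 20): gcd(20, 20) = 20; 17 - 17 = 0, which IS divisible by 20, so compatible.
    Write x = 17 + 20·t and substitute into x ≡ 17 (mod 20): 20·t ≡ 17 − 17 = 0 (mod 20).
    Divide the congruence (and modulus) by g = 20: 1·t ≡ 0 (mod 1).
    Modulo 1 every t works; take t = 0.
    Then x = 17 + 20·0 = 17, valid modulo lcm(20, 20) = 20: x ≡ 17 (mod 20).
Verify: 17 mod 4 = 1, 17 mod 10 = 7, 17 mod 20 = 17.

x ≡ 17 (mod 20).


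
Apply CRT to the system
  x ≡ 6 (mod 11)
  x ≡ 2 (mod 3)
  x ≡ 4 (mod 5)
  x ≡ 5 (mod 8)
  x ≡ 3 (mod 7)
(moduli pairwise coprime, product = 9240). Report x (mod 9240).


Product of moduli M = 11 · 3 · 5 · 8 · 7 = 9240.
Merge one congruence at a time:
  Start: x ≡ 6 (mod 11).
  Combine with x ≡ 2 (mod 3); new modulus lcm = 33.
    Write x = 6 + 11·t and substitute into x ≡ 2 (mod 3): 11·t ≡ 2 − 6 = -4 (mod 3).
    Reduce coefficients mod 3: 2·t ≡ 2 (mod 3).
    The inverse of 2 mod 3 is 2 (since 2·2 = 4 = 1·3 + 1), so t ≡ 2·2 = 4 ≡ 1 (mod 3).
    Then x = 6 + 11·1 = 17, valid modulo lcm(11, 3) = 33: x ≡ 17 (mod 33).
  Combine with x ≡ 4 (mod 5); new modulus lcm = 165.
    Write x = 17 + 33·t and substitute into x ≡ 4 (mod 5): 33·t ≡ 4 − 17 = -13 (mod 5).
    Reduce coefficients mod 5: 3·t ≡ 2 (mod 5).
    The inverse of 3 mod 5 is 2 (since 3·2 = 6 = 1·5 + 1), so t ≡ 2·2 = 4 ≡ 4 (mod 5).
    Then x = 17 + 33·4 = 149, valid modulo lcm(33, 5) = 165: x ≡ 149 (mod 165).
  Combine with x ≡ 5 (mod 8); new modulus lcm = 1320.
    Write x = 149 + 165·t and substitute into x ≡ 5 (mod 8): 165·t ≡ 5 − 149 = -144 (mod 8).
    Reduce coefficients mod 8: 5·t ≡ 0 (mod 8).
    The inverse of 5 mod 8 is 5 (since 5·5 = 25 = 3·8 + 1), so t ≡ 5·0 = 0 ≡ 0 (mod 8).
    Then x = 149 + 165·0 = 149, valid modulo lcm(165, 8) = 1320: x ≡ 149 (mod 1320).
  Combine with x ≡ 3 (mod 7); new modulus lcm = 9240.
    Write x = 149 + 1320·t and substitute into x ≡ 3 (mod 7): 1320·t ≡ 3 − 149 = -146 (mod 7).
    Reduce coefficients mod 7: 4·t ≡ 1 (mod 7).
    The inverse of 4 mod 7 is 2 (since 4·2 = 8 = 1·7 + 1), so t ≡ 2·1 = 2 ≡ 2 (mod 7).
    Then x = 149 + 1320·2 = 2789, valid modulo lcm(1320, 7) = 9240: x ≡ 2789 (mod 9240).
Verify against each original: 2789 mod 11 = 6, 2789 mod 3 = 2, 2789 mod 5 = 4, 2789 mod 8 = 5, 2789 mod 7 = 3.

x ≡ 2789 (mod 9240).


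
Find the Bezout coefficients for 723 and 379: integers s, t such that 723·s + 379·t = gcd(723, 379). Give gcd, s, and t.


Euclidean algorithm on (723, 379) — divide until remainder is 0:
  723 = 1 · 379 + 344
  379 = 1 · 344 + 35
  344 = 9 · 35 + 29
  35 = 1 · 29 + 6
  29 = 4 · 6 + 5
  6 = 1 · 5 + 1
  5 = 5 · 1 + 0
gcd(723, 379) = 1.
Track Bezout coefficients alongside the remainders: start with r₀ = 723 = a·1 + b·0 (s = 1, t = 0) and r₁ = 379 = a·0 + b·1 (s = 0, t = 1); each new remainder r_{k+1} = r_{k-1} − q_k·r_k inherits s_{k+1} = s_{k-1} − q_k·s_k, t_{k+1} = t_{k-1} − q_k·t_k, so r_k = a·s_k + b·t_k at every step:
  q = 1: r = 344, s = 1 − 1·0 = 1, t = 0 − 1·1 = -1  (check: 723·1 + 379·(-1) = 344)
  q = 1: r = 35, s = 0 − 1·1 = -1, t = 1 − 1·(-1) = 2  (check: 723·(-1) + 379·2 = 35)
  q = 9: r = 29, s = 1 − 9·(-1) = 10, t = -1 − 9·2 = -19  (check: 723·10 + 379·(-19) = 29)
  q = 1: r = 6, s = -1 − 1·10 = -11, t = 2 − 1·(-19) = 21  (check: 723·(-11) + 379·21 = 6)
  q = 4: r = 5, s = 10 − 4·(-11) = 54, t = -19 − 4·21 = -103  (check: 723·54 + 379·(-103) = 5)
  q = 1: r = 1, s = -11 − 1·54 = -65, t = 21 − 1·(-103) = 124  (check: 723·(-65) + 379·124 = 1)
The row with r = 1 (the gcd) gives the Bezout coefficients s = -65, t = 124.
Result: 723 · (-65) + 379 · (124) = 1.

gcd(723, 379) = 1; s = -65, t = 124 (check: 723·(-65) + 379·124 = 1).


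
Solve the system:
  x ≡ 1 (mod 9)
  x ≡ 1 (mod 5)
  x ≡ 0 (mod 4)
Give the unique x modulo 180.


Moduli 9, 5, 4 are pairwise coprime; by CRT there is a unique solution modulo M = 9 · 5 · 4 = 180.
Solve pairwise, accumulating the modulus:
  Start with x ≡ 1 (mod 9).
  Combine with x ≡ 1 (mod 5): since gcd(9, 5) = 1, we get a unique residue mod 45.
    Write x = 1 + 9·t and substitute into x ≡ 1 (mod 5): 9·t ≡ 1 − 1 = 0 (mod 5).
    Reduce coefficients mod 5: 4·t ≡ 0 (mod 5).
    The inverse of 4 mod 5 is 4 (since 4·4 = 16 = 3·5 + 1), so t ≡ 4·0 = 0 ≡ 0 (mod 5).
    Then x = 1 + 9·0 = 1, valid modulo lcm(9, 5) = 45: x ≡ 1 (mod 45).
  Combine with x ≡ 0 (mod 4): since gcd(45, 4) = 1, we get a unique residue mod 180.
    Write x = 1 + 45·t and substitute into x ≡ 0 (mod 4): 45·t ≡ 0 − 1 = -1 (mod 4).
    Reduce coefficients mod 4: 1·t ≡ 3 (mod 4).
    So t ≡ 3 (mod 4).
    Then x = 1 + 45·3 = 136, valid modulo lcm(45, 4) = 180: x ≡ 136 (mod 180).
Verify: 136 mod 9 = 1 ✓, 136 mod 5 = 1 ✓, 136 mod 4 = 0 ✓.

x ≡ 136 (mod 180).


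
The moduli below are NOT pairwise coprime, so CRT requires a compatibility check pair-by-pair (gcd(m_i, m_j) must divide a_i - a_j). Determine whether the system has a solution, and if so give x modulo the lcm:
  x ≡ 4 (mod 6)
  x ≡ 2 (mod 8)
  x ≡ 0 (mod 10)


Moduli 6, 8, 10 are not pairwise coprime, so CRT works modulo lcm(m_i) when all pairwise compatibility conditions hold.
Pairwise compatibility: gcd(m_i, m_j) must divide a_i - a_j for every pair.
Merge one congruence at a time:
  Start: x ≡ 4 (mod 6).
  Combine with x ≡ 2 (mod 8): gcd(6, 8) = 2; 2 - 4 = -2, which IS divisible by 2, so compatible.
    Write x = 4 + 6·t and substitute into x ≡ 2 (mod 8): 6·t ≡ 2 − 4 = -2 (mod 8).
    Divide the congruence (and modulus) by g = 2: 3·t ≡ -1 (mod 4).
    Reduce coefficients mod 4: 3·t ≡ 3 (mod 4).
    The inverse of 3 mod 4 is 3 (since 3·3 = 9 = 2·4 + 1), so t ≡ 3·3 = 9 ≡ 1 (mod 4).
    Then x = 4 + 6·1 = 10, valid modulo lcm(6, 8) = 24: x ≡ 10 (mod 24).
  Combine with x ≡ 0 (mod 10): gcd(24, 10) = 2; 0 - 10 = -10, which IS divisible by 2, so compatible.
    Write x = 10 + 24·t and substitute into x ≡ 0 (mod 10): 24·t ≡ 0 − 10 = -10 (mod 10).
    Divide the congruence (and modulus) by g = 2: 12·t ≡ -5 (mod 5).
    Reduce coefficients mod 5: 2·t ≡ 0 (mod 5).
    The inverse of 2 mod 5 is 3 (since 2·3 = 6 = 1·5 + 1), so t ≡ 3·0 = 0 ≡ 0 (mod 5).
    Then x = 10 + 24·0 = 10, valid modulo lcm(24, 10) = 120: x ≡ 10 (mod 120).
Verify: 10 mod 6 = 4, 10 mod 8 = 2, 10 mod 10 = 0.

x ≡ 10 (mod 120).


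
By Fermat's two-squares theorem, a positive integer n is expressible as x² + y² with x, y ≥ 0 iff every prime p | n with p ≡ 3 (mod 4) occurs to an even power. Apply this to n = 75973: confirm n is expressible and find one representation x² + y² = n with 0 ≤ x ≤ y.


Step 1: Factor n = 75973 = 17 · 41 · 109.
Step 2: Check the mod-4 condition on each prime factor: 17 ≡ 1 (mod 4), exponent 1; 41 ≡ 1 (mod 4), exponent 1; 109 ≡ 1 (mod 4), exponent 1.
All primes ≡ 3 (mod 4) appear to even exponent (or don't appear), so by the two-squares theorem n IS expressible as a sum of two squares.
Step 3: Build a representation. Here n = 17 · 41 · 109 is a product of primes ≡ 1 (mod 4). Each prime p ≡ 1 (mod 4) is itself a sum of two squares; find a² by testing p − a² for a perfect square:
  17: 17 − 1² = 16 = 4² ⇒ 17 = 1² + 4².
  41: 41 − 1² = 40, 41 − 2² = 37, 41 − 3² = 32, 41 − 4² = 25 = 5² ⇒ 41 = 4² + 5².
  109: 109 − 1² = 108, 109 − 2² = 105, 109 − 3² = 100 = 10² ⇒ 109 = 3² + 10².
  Combine using the Brahmagupta–Fibonacci identity (a² + b²)(c² + d²) = (ac − bd)² + (ad + bc)² = (ac + bd)² + (ad − bc)²:
  17 · 41 = 697: from (1² + 4²)(4² + 5²), take (1·4 − 4·5, 1·5 + 4·4) = (4 − 20, 5 + 16) = (-16, 21); dropping signs (only squares matter) gives (16, 21); check 16² + 21² = 256 + 441 = 697 ✓.
  697 · 109 = 75973: from (16² + 21²)(3² + 10²), take (16·3 − 21·10, 16·10 + 21·3) = (48 − 210, 160 + 63) = (-162, 223); dropping signs (only squares matter) gives (162, 223); check 162² + 223² = 26244 + 49729 = 75973 ✓.
Step 4: Order so x ≤ y and verify: 162² + 223² = 26244 + 49729 = 75973 = n. ✓

n = 75973 = 162² + 223² (one valid representation with x ≤ y).


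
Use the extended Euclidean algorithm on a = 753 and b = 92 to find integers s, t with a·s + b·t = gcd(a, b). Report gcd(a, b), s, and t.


Euclidean algorithm on (753, 92) — divide until remainder is 0:
  753 = 8 · 92 + 17
  92 = 5 · 17 + 7
  17 = 2 · 7 + 3
  7 = 2 · 3 + 1
  3 = 3 · 1 + 0
gcd(753, 92) = 1.
Track Bezout coefficients alongside the remainders: start with r₀ = 753 = a·1 + b·0 (s = 1, t = 0) and r₁ = 92 = a·0 + b·1 (s = 0, t = 1); each new remainder r_{k+1} = r_{k-1} − q_k·r_k inherits s_{k+1} = s_{k-1} − q_k·s_k, t_{k+1} = t_{k-1} − q_k·t_k, so r_k = a·s_k + b·t_k at every step:
  q = 8: r = 17, s = 1 − 8·0 = 1, t = 0 − 8·1 = -8  (check: 753·1 + 92·(-8) = 17)
  q = 5: r = 7, s = 0 − 5·1 = -5, t = 1 − 5·(-8) = 41  (check: 753·(-5) + 92·41 = 7)
  q = 2: r = 3, s = 1 − 2·(-5) = 11, t = -8 − 2·41 = -90  (check: 753·11 + 92·(-90) = 3)
  q = 2: r = 1, s = -5 − 2·11 = -27, t = 41 − 2·(-90) = 221  (check: 753·(-27) + 92·221 = 1)
The row with r = 1 (the gcd) gives the Bezout coefficients s = -27, t = 221.
Result: 753 · (-27) + 92 · (221) = 1.

gcd(753, 92) = 1; s = -27, t = 221 (check: 753·(-27) + 92·221 = 1).


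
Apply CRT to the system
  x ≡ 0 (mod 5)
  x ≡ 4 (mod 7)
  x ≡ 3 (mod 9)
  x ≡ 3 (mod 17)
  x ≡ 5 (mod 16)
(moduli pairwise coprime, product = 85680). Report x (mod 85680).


Product of moduli M = 5 · 7 · 9 · 17 · 16 = 85680.
Merge one congruence at a time:
  Start: x ≡ 0 (mod 5).
  Combine with x ≡ 4 (mod 7); new modulus lcm = 35.
    Write x = 0 + 5·t and substitute into x ≡ 4 (mod 7): 5·t ≡ 4 − 0 = 4 (mod 7).
    The inverse of 5 mod 7 is 3 (since 5·3 = 15 = 2·7 + 1), so t ≡ 3·4 = 12 ≡ 5 (mod 7).
    Then x = 0 + 5·5 = 25, valid modulo lcm(5, 7) = 35: x ≡ 25 (mod 35).
  Combine with x ≡ 3 (mod 9); new modulus lcm = 315.
    Write x = 25 + 35·t and substitute into x ≡ 3 (mod 9): 35·t ≡ 3 − 25 = -22 (mod 9).
    Reduce coefficients mod 9: 8·t ≡ 5 (mod 9).
    The inverse of 8 mod 9 is 8 (since 8·8 = 64 = 7·9 + 1), so t ≡ 8·5 = 40 ≡ 4 (mod 9).
    Then x = 25 + 35·4 = 165, valid modulo lcm(35, 9) = 315: x ≡ 165 (mod 315).
  Combine with x ≡ 3 (mod 17); new modulus lcm = 5355.
    Write x = 165 + 315·t and substitute into x ≡ 3 (mod 17): 315·t ≡ 3 − 165 = -162 (mod 17).
    Reduce coefficients mod 17: 9·t ≡ 8 (mod 17).
    The inverse of 9 mod 17 is 2 (since 9·2 = 18 = 1·17 + 1), so t ≡ 2·8 = 16 ≡ 16 (mod 17).
    Then x = 165 + 315·16 = 5205, valid modulo lcm(315, 17) = 5355: x ≡ 5205 (mod 5355).
  Combine with x ≡ 5 (mod 16); new modulus lcm = 85680.
    Write x = 5205 + 5355·t and substitute into x ≡ 5 (mod 16): 5355·t ≡ 5 − 5205 = -5200 (mod 16).
    Reduce coefficients mod 16: 11·t ≡ 0 (mod 16).
    The inverse of 11 mod 16 is 3 (since 11·3 = 33 = 2·16 + 1), so t ≡ 3·0 = 0 ≡ 0 (mod 16).
    Then x = 5205 + 5355·0 = 5205, valid modulo lcm(5355, 16) = 85680: x ≡ 5205 (mod 85680).
Verify against each original: 5205 mod 5 = 0, 5205 mod 7 = 4, 5205 mod 9 = 3, 5205 mod 17 = 3, 5205 mod 16 = 5.

x ≡ 5205 (mod 85680).


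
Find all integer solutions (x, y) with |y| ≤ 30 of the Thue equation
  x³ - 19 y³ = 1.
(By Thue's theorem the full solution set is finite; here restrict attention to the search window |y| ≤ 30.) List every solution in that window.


The equation is x³ - 19y³ = 1. For fixed y, x³ = 19·y³ + 1, so a solution requires the RHS to be a perfect cube.
Strategy: iterate y from -30 to 30, compute RHS = 19·y³ + 1, and check whether it is a (positive or negative) perfect cube.
Check small values of y:
  y = 0: RHS = 1 = (1)³ ⇒ x = 1 works.
  y = 1: RHS = 20 is not a perfect cube.
  y = -1: RHS = -18 is not a perfect cube.
  y = 2: RHS = 153 is not a perfect cube.
  y = -2: RHS = -151 is not a perfect cube.
  y = 3: RHS = 514 is not a perfect cube.
  y = -3: RHS = -512 = (-8)³ ⇒ x = -8 works.
Continuing the search up to |y| = 30 finds no further solutions beyond those listed.
Collected solutions: (1, 0), (-8, -3).

Solutions (with |y| ≤ 30): (1, 0), (-8, -3).


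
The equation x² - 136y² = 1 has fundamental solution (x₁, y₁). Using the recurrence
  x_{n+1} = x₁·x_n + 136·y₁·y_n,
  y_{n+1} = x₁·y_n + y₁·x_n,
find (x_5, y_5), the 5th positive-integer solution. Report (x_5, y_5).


Step 1: Find the fundamental solution (x₁, y₁) of x² - 136y² = 1.
  Expand √136 as a continued fraction. a₀ = ⌊√136⌋ = 11; iterate m_{k+1} = d_k·a_k − m_k, d_{k+1} = (136 − m_{k+1}²)/d_k, a_{k+1} = ⌊(a₀ + m_{k+1})/d_{k+1}⌋ (starting m₀ = 0, d₀ = 1), with convergents p_k = a_k·p_{k-1} + p_{k-2}, q_k = a_k·q_{k-1} + q_{k-2} (p₋₁ = 1, q₋₁ = 0):
  k = 0: a₀ = 11; p₀/q₀ = 11/1; p₀² − 136·q₀² = 121 − 136 = -15.
  k = 1: m = 11, d = 15, a = ⌊(11 + 11)/15⌋ = 1; p/q = (1·11 + 1)/(1·1 + 0) = 12/1; p² − 136·q² = 144 − 136 = 8.
  k = 2: m = 4, d = 8, a = ⌊(11 + 4)/8⌋ = 1; p/q = (1·12 + 11)/(1·1 + 1) = 23/2; p² − 136·q² = 529 − 544 = -15.
  k = 3: m = 4, d = 15, a = ⌊(11 + 4)/15⌋ = 1; p/q = (1·23 + 12)/(1·2 + 1) = 35/3; p² − 136·q² = 1225 − 1224 = 1.
  The first convergent with p² − 136·q² = 1 gives the fundamental solution (x₁, y₁) = (35, 3).
Step 2: Apply the recurrence (x_{n+1}, y_{n+1}) = (x₁x_n + 136y₁y_n, x₁y_n + y₁x_n) repeatedly.
  From (x_1, y_1) = (35, 3): x_2 = 35·35 + 136·3·3 = 2449; y_2 = 35·3 + 3·35 = 210.
  From (x_2, y_2) = (2449, 210): x_3 = 35·2449 + 136·3·210 = 171395; y_3 = 35·210 + 3·2449 = 14697.
  From (x_3, y_3) = (171395, 14697): x_4 = 35·171395 + 136·3·14697 = 11995201; y_4 = 35·14697 + 3·171395 = 1028580.
  From (x_4, y_4) = (11995201, 1028580): x_5 = 35·11995201 + 136·3·1028580 = 839492675; y_5 = 35·1028580 + 3·11995201 = 71985903.
Step 3: Verify x_5² - 136·y_5² = 704747951378655625 - 704747951378655624 = 1 (should be 1). ✓

(x_1, y_1) = (35, 3); (x_5, y_5) = (839492675, 71985903).


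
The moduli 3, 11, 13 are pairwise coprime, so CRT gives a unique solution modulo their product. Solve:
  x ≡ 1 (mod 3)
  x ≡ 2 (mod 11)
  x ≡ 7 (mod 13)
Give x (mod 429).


Moduli 3, 11, 13 are pairwise coprime; by CRT there is a unique solution modulo M = 3 · 11 · 13 = 429.
Solve pairwise, accumulating the modulus:
  Start with x ≡ 1 (mod 3).
  Combine with x ≡ 2 (mod 11): since gcd(3, 11) = 1, we get a unique residue mod 33.
    Write x = 1 + 3·t and substitute into x ≡ 2 (mod 11): 3·t ≡ 2 − 1 = 1 (mod 11).
    The inverse of 3 mod 11 is 4 (since 3·4 = 12 = 1·11 + 1), so t ≡ 4·1 = 4 ≡ 4 (mod 11).
    Then x = 1 + 3·4 = 13, valid modulo lcm(3, 11) = 33: x ≡ 13 (mod 33).
  Combine with x ≡ 7 (mod 13): since gcd(33, 13) = 1, we get a unique residue mod 429.
    Write x = 13 + 33·t and substitute into x ≡ 7 (mod 13): 33·t ≡ 7 − 13 = -6 (mod 13).
    Reduce coefficients mod 13: 7·t ≡ 7 (mod 13).
    The inverse of 7 mod 13 is 2 (since 7·2 = 14 = 1·13 + 1), so t ≡ 2·7 = 14 ≡ 1 (mod 13).
    Then x = 13 + 33·1 = 46, valid modulo lcm(33, 13) = 429: x ≡ 46 (mod 429).
Verify: 46 mod 3 = 1 ✓, 46 mod 11 = 2 ✓, 46 mod 13 = 7 ✓.

x ≡ 46 (mod 429).


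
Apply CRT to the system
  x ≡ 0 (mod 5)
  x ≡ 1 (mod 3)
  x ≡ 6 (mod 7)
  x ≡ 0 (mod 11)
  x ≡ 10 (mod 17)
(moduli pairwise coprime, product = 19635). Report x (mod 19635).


Product of moduli M = 5 · 3 · 7 · 11 · 17 = 19635.
Merge one congruence at a time:
  Start: x ≡ 0 (mod 5).
  Combine with x ≡ 1 (mod 3); new modulus lcm = 15.
    Write x = 0 + 5·t and substitute into x ≡ 1 (mod 3): 5·t ≡ 1 − 0 = 1 (mod 3).
    Reduce coefficients mod 3: 2·t ≡ 1 (mod 3).
    The inverse of 2 mod 3 is 2 (since 2·2 = 4 = 1·3 + 1), so t ≡ 2·1 = 2 ≡ 2 (mod 3).
    Then x = 0 + 5·2 = 10, valid modulo lcm(5, 3) = 15: x ≡ 10 (mod 15).
  Combine with x ≡ 6 (mod 7); new modulus lcm = 105.
    Write x = 10 + 15·t and substitute into x ≡ 6 (mod 7): 15·t ≡ 6 − 10 = -4 (mod 7).
    Reduce coefficients mod 7: 1·t ≡ 3 (mod 7).
    So t ≡ 3 (mod 7).
    Then x = 10 + 15·3 = 55, valid modulo lcm(15, 7) = 105: x ≡ 55 (mod 105).
  Combine with x ≡ 0 (mod 11); new modulus lcm = 1155.
    Write x = 55 + 105·t and substitute into x ≡ 0 (mod 11): 105·t ≡ 0 − 55 = -55 (mod 11).
    Reduce coefficients mod 11: 6·t ≡ 0 (mod 11).
    The inverse of 6 mod 11 is 2 (since 6·2 = 12 = 1·11 + 1), so t ≡ 2·0 = 0 ≡ 0 (mod 11).
    Then x = 55 + 105·0 = 55, valid modulo lcm(105, 11) = 1155: x ≡ 55 (mod 1155).
  Combine with x ≡ 10 (mod 17); new modulus lcm = 19635.
    Write x = 55 + 1155·t and substitute into x ≡ 10 (mod 17): 1155·t ≡ 10 − 55 = -45 (mod 17).
    Reduce coefficients mod 17: 16·t ≡ 6 (mod 17).
    The inverse of 16 mod 17 is 16 (since 16·16 = 256 = 15·17 + 1), so t ≡ 16·6 = 96 ≡ 11 (mod 17).
    Then x = 55 + 1155·11 = 12760, valid modulo lcm(1155, 17) = 19635: x ≡ 12760 (mod 19635).
Verify against each original: 12760 mod 5 = 0, 12760 mod 3 = 1, 12760 mod 7 = 6, 12760 mod 11 = 0, 12760 mod 17 = 10.

x ≡ 12760 (mod 19635).


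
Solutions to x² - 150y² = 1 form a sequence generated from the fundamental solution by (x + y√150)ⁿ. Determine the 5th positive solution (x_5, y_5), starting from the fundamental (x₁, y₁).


Step 1: Find the fundamental solution (x₁, y₁) of x² - 150y² = 1.
  Expand √150 as a continued fraction. a₀ = ⌊√150⌋ = 12; iterate m_{k+1} = d_k·a_k − m_k, d_{k+1} = (150 − m_{k+1}²)/d_k, a_{k+1} = ⌊(a₀ + m_{k+1})/d_{k+1}⌋ (starting m₀ = 0, d₀ = 1), with convergents p_k = a_k·p_{k-1} + p_{k-2}, q_k = a_k·q_{k-1} + q_{k-2} (p₋₁ = 1, q₋₁ = 0):
  k = 0: a₀ = 12; p₀/q₀ = 12/1; p₀² − 150·q₀² = 144 − 150 = -6.
  k = 1: m = 12, d = 6, a = ⌊(12 + 12)/6⌋ = 4; p/q = (4·12 + 1)/(4·1 + 0) = 49/4; p² − 150·q² = 2401 − 2400 = 1.
  The first convergent with p² − 150·q² = 1 gives the fundamental solution (x₁, y₁) = (49, 4).
Step 2: Apply the recurrence (x_{n+1}, y_{n+1}) = (x₁x_n + 150y₁y_n, x₁y_n + y₁x_n) repeatedly.
  From (x_1, y_1) = (49, 4): x_2 = 49·49 + 150·4·4 = 4801; y_2 = 49·4 + 4·49 = 392.
  From (x_2, y_2) = (4801, 392): x_3 = 49·4801 + 150·4·392 = 470449; y_3 = 49·392 + 4·4801 = 38412.
  From (x_3, y_3) = (470449, 38412): x_4 = 49·470449 + 150·4·38412 = 46099201; y_4 = 49·38412 + 4·470449 = 3763984.
  From (x_4, y_4) = (46099201, 3763984): x_5 = 49·46099201 + 150·4·3763984 = 4517251249; y_5 = 49·3763984 + 4·46099201 = 368832020.
Step 3: Verify x_5² - 150·y_5² = 20405558846592060001 - 20405558846592060000 = 1 (should be 1). ✓

(x_1, y_1) = (49, 4); (x_5, y_5) = (4517251249, 368832020).


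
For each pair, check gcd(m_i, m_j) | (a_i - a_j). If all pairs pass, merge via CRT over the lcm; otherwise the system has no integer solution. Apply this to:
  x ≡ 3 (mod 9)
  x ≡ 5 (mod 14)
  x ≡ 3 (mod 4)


Moduli 9, 14, 4 are not pairwise coprime, so CRT works modulo lcm(m_i) when all pairwise compatibility conditions hold.
Pairwise compatibility: gcd(m_i, m_j) must divide a_i - a_j for every pair.
Merge one congruence at a time:
  Start: x ≡ 3 (mod 9).
  Combine with x ≡ 5 (mod 14): gcd(9, 14) = 1; 5 - 3 = 2, which IS divisible by 1, so compatible.
    Write x = 3 + 9·t and substitute into x ≡ 5 (mod 14): 9·t ≡ 5 − 3 = 2 (mod 14).
    The inverse of 9 mod 14 is 11 (since 9·11 = 99 = 7·14 + 1), so t ≡ 11·2 = 22 ≡ 8 (mod 14).
    Then x = 3 + 9·8 = 75, valid modulo lcm(9, 14) = 126: x ≡ 75 (mod 126).
  Combine with x ≡ 3 (mod 4): gcd(126, 4) = 2; 3 - 75 = -72, which IS divisible by 2, so compatible.
    Write x = 75 + 126·t and substitute into x ≡ 3 (mod 4): 126·t ≡ 3 − 75 = -72 (mod 4).
    Divide the congruence (and modulus) by g = 2: 63·t ≡ -36 (mod 2).
    Reduce coefficients mod 2: 1·t ≡ 0 (mod 2).
    So t ≡ 0 (mod 2).
    Then x = 75 + 126·0 = 75, valid modulo lcm(126, 4) = 252: x ≡ 75 (mod 252).
Verify: 75 mod 9 = 3, 75 mod 14 = 5, 75 mod 4 = 3.

x ≡ 75 (mod 252).


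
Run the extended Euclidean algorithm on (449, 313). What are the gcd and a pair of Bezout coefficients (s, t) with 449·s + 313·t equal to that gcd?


Euclidean algorithm on (449, 313) — divide until remainder is 0:
  449 = 1 · 313 + 136
  313 = 2 · 136 + 41
  136 = 3 · 41 + 13
  41 = 3 · 13 + 2
  13 = 6 · 2 + 1
  2 = 2 · 1 + 0
gcd(449, 313) = 1.
Track Bezout coefficients alongside the remainders: start with r₀ = 449 = a·1 + b·0 (s = 1, t = 0) and r₁ = 313 = a·0 + b·1 (s = 0, t = 1); each new remainder r_{k+1} = r_{k-1} − q_k·r_k inherits s_{k+1} = s_{k-1} − q_k·s_k, t_{k+1} = t_{k-1} − q_k·t_k, so r_k = a·s_k + b·t_k at every step:
  q = 1: r = 136, s = 1 − 1·0 = 1, t = 0 − 1·1 = -1  (check: 449·1 + 313·(-1) = 136)
  q = 2: r = 41, s = 0 − 2·1 = -2, t = 1 − 2·(-1) = 3  (check: 449·(-2) + 313·3 = 41)
  q = 3: r = 13, s = 1 − 3·(-2) = 7, t = -1 − 3·3 = -10  (check: 449·7 + 313·(-10) = 13)
  q = 3: r = 2, s = -2 − 3·7 = -23, t = 3 − 3·(-10) = 33  (check: 449·(-23) + 313·33 = 2)
  q = 6: r = 1, s = 7 − 6·(-23) = 145, t = -10 − 6·33 = -208  (check: 449·145 + 313·(-208) = 1)
The row with r = 1 (the gcd) gives the Bezout coefficients s = 145, t = -208.
Result: 449 · (145) + 313 · (-208) = 1.

gcd(449, 313) = 1; s = 145, t = -208 (check: 449·145 + 313·(-208) = 1).


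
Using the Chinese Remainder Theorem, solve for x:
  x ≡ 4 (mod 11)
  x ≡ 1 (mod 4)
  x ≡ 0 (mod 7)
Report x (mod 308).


Moduli 11, 4, 7 are pairwise coprime; by CRT there is a unique solution modulo M = 11 · 4 · 7 = 308.
Solve pairwise, accumulating the modulus:
  Start with x ≡ 4 (mod 11).
  Combine with x ≡ 1 (mod 4): since gcd(11, 4) = 1, we get a unique residue mod 44.
    Write x = 4 + 11·t and substitute into x ≡ 1 (mod 4): 11·t ≡ 1 − 4 = -3 (mod 4).
    Reduce coefficients mod 4: 3·t ≡ 1 (mod 4).
    The inverse of 3 mod 4 is 3 (since 3·3 = 9 = 2·4 + 1), so t ≡ 3·1 = 3 ≡ 3 (mod 4).
    Then x = 4 + 11·3 = 37, valid modulo lcm(11, 4) = 44: x ≡ 37 (mod 44).
  Combine with x ≡ 0 (mod 7): since gcd(44, 7) = 1, we get a unique residue mod 308.
    Write x = 37 + 44·t and substitute into x ≡ 0 (mod 7): 44·t ≡ 0 − 37 = -37 (mod 7).
    Reduce coefficients mod 7: 2·t ≡ 5 (mod 7).
    The inverse of 2 mod 7 is 4 (since 2·4 = 8 = 1·7 + 1), so t ≡ 4·5 = 20 ≡ 6 (mod 7).
    Then x = 37 + 44·6 = 301, valid modulo lcm(44, 7) = 308: x ≡ 301 (mod 308).
Verify: 301 mod 11 = 4 ✓, 301 mod 4 = 1 ✓, 301 mod 7 = 0 ✓.

x ≡ 301 (mod 308).


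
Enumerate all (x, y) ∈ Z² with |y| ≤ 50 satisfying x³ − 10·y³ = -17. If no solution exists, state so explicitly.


The equation is x³ - 10y³ = -17. For fixed y, x³ = 10·y³ − 17, so a solution requires the RHS to be a perfect cube.
Strategy: iterate y from -50 to 50, compute RHS = 10·y³ − 17, and check whether it is a (positive or negative) perfect cube.
Check small values of y:
  y = 0: RHS = -17 is not a perfect cube.
  y = 1: RHS = -7 is not a perfect cube.
  y = -1: RHS = -27 = (-3)³ ⇒ x = -3 works.
  y = 2: RHS = 63 is not a perfect cube.
  y = -2: RHS = -97 is not a perfect cube.
  y = 3: RHS = 253 is not a perfect cube.
  y = -3: RHS = -287 is not a perfect cube.
Continuing the search up to |y| = 50 finds no further solutions beyond those listed.
Collected solutions: (-3, -1).

Solutions (with |y| ≤ 50): (-3, -1).


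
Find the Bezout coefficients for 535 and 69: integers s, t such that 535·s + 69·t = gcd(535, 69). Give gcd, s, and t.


Euclidean algorithm on (535, 69) — divide until remainder is 0:
  535 = 7 · 69 + 52
  69 = 1 · 52 + 17
  52 = 3 · 17 + 1
  17 = 17 · 1 + 0
gcd(535, 69) = 1.
Track Bezout coefficients alongside the remainders: start with r₀ = 535 = a·1 + b·0 (s = 1, t = 0) and r₁ = 69 = a·0 + b·1 (s = 0, t = 1); each new remainder r_{k+1} = r_{k-1} − q_k·r_k inherits s_{k+1} = s_{k-1} − q_k·s_k, t_{k+1} = t_{k-1} − q_k·t_k, so r_k = a·s_k + b·t_k at every step:
  q = 7: r = 52, s = 1 − 7·0 = 1, t = 0 − 7·1 = -7  (check: 535·1 + 69·(-7) = 52)
  q = 1: r = 17, s = 0 − 1·1 = -1, t = 1 − 1·(-7) = 8  (check: 535·(-1) + 69·8 = 17)
  q = 3: r = 1, s = 1 − 3·(-1) = 4, t = -7 − 3·8 = -31  (check: 535·4 + 69·(-31) = 1)
The row with r = 1 (the gcd) gives the Bezout coefficients s = 4, t = -31.
Result: 535 · (4) + 69 · (-31) = 1.

gcd(535, 69) = 1; s = 4, t = -31 (check: 535·4 + 69·(-31) = 1).


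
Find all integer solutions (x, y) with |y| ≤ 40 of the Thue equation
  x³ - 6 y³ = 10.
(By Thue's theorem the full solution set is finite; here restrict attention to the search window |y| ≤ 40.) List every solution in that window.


The equation is x³ - 6y³ = 10. For fixed y, x³ = 6·y³ + 10, so a solution requires the RHS to be a perfect cube.
Strategy: iterate y from -40 to 40, compute RHS = 6·y³ + 10, and check whether it is a (positive or negative) perfect cube.
Check small values of y:
  y = 0: RHS = 10 is not a perfect cube.
  y = 1: RHS = 16 is not a perfect cube.
  y = -1: RHS = 4 is not a perfect cube.
  y = 2: RHS = 58 is not a perfect cube.
  y = -2: RHS = -38 is not a perfect cube.
  y = 3: RHS = 172 is not a perfect cube.
  y = -3: RHS = -152 is not a perfect cube.
Continuing the search up to |y| = 40 finds no solutions either.
No (x, y) in the scanned range satisfies the equation.

No integer solutions with |y| ≤ 40.


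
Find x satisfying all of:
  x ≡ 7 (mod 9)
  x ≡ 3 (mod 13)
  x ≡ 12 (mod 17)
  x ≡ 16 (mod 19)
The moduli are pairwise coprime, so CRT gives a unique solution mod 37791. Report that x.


Product of moduli M = 9 · 13 · 17 · 19 = 37791.
Merge one congruence at a time:
  Start: x ≡ 7 (mod 9).
  Combine with x ≡ 3 (mod 13); new modulus lcm = 117.
    Write x = 7 + 9·t and substitute into x ≡ 3 (mod 13): 9·t ≡ 3 − 7 = -4 (mod 13).
    Reduce coefficients mod 13: 9·t ≡ 9 (mod 13).
    The inverse of 9 mod 13 is 3 (since 9·3 = 27 = 2·13 + 1), so t ≡ 3·9 = 27 ≡ 1 (mod 13).
    Then x = 7 + 9·1 = 16, valid modulo lcm(9, 13) = 117: x ≡ 16 (mod 117).
  Combine with x ≡ 12 (mod 17); new modulus lcm = 1989.
    Write x = 16 + 117·t and substitute into x ≡ 12 (mod 17): 117·t ≡ 12 − 16 = -4 (mod 17).
    Reduce coefficients mod 17: 15·t ≡ 13 (mod 17).
    The inverse of 15 mod 17 is 8 (since 15·8 = 120 = 7·17 + 1), so t ≡ 8·13 = 104 ≡ 2 (mod 17).
    Then x = 16 + 117·2 = 250, valid modulo lcm(117, 17) = 1989: x ≡ 250 (mod 1989).
  Combine with x ≡ 16 (mod 19); new modulus lcm = 37791.
    Write x = 250 + 1989·t and substitute into x ≡ 16 (mod 19): 1989·t ≡ 16 − 250 = -234 (mod 19).
    Reduce coefficients mod 19: 13·t ≡ 13 (mod 19).
    The inverse of 13 mod 19 is 3 (since 13·3 = 39 = 2·19 + 1), so t ≡ 3·13 = 39 ≡ 1 (mod 19).
    Then x = 250 + 1989·1 = 2239, valid modulo lcm(1989, 19) = 37791: x ≡ 2239 (mod 37791).
Verify against each original: 2239 mod 9 = 7, 2239 mod 13 = 3, 2239 mod 17 = 12, 2239 mod 19 = 16.

x ≡ 2239 (mod 37791).


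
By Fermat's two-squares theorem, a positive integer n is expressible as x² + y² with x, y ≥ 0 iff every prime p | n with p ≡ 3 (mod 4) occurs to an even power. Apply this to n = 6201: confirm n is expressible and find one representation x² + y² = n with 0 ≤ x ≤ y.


Step 1: Factor n = 6201 = 3^2 · 13 · 53.
Step 2: Check the mod-4 condition on each prime factor: 3 ≡ 3 (mod 4), exponent 2 (must be even); 13 ≡ 1 (mod 4), exponent 1; 53 ≡ 1 (mod 4), exponent 1.
All primes ≡ 3 (mod 4) appear to even exponent (or don't appear), so by the two-squares theorem n IS expressible as a sum of two squares.
Step 3: Build a representation. Group n = k² · m with k = 3 and m = 13 · 53 = 689 (a product of primes ≡ 1 (mod 4)); a representation of m scales to one of n via (k·x)² + (k·y)² = k²(x² + y²). Each prime p ≡ 1 (mod 4) is itself a sum of two squares; find a² by testing p − a² for a perfect square:
  13: 13 − 1² = 12, 13 − 2² = 9 = 3² ⇒ 13 = 2² + 3².
  53: 53 − 1² = 52, 53 − 2² = 49 = 7² ⇒ 53 = 2² + 7².
  Combine using the Brahmagupta–Fibonacci identity (a² + b²)(c² + d²) = (ac − bd)² + (ad + bc)² = (ac + bd)² + (ad − bc)²:
  13 · 53 = 689: from (2² + 3²)(2² + 7²), take (2·2 − 3·7, 2·7 + 3·2) = (4 − 21, 14 + 6) = (-17, 20); dropping signs (only squares matter) gives (17, 20); check 17² + 20² = 289 + 400 = 689 ✓.
  Scale by k = 3: (3·17, 3·20) = (51, 60).
Step 4: Order so x ≤ y and verify: 51² + 60² = 2601 + 3600 = 6201 = n. ✓

n = 6201 = 51² + 60² (one valid representation with x ≤ y).


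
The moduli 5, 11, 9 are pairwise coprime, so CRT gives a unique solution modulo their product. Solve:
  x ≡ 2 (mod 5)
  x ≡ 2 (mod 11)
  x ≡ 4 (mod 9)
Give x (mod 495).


Moduli 5, 11, 9 are pairwise coprime; by CRT there is a unique solution modulo M = 5 · 11 · 9 = 495.
Solve pairwise, accumulating the modulus:
  Start with x ≡ 2 (mod 5).
  Combine with x ≡ 2 (mod 11): since gcd(5, 11) = 1, we get a unique residue mod 55.
    Write x = 2 + 5·t and substitute into x ≡ 2 (mod 11): 5·t ≡ 2 − 2 = 0 (mod 11).
    The inverse of 5 mod 11 is 9 (since 5·9 = 45 = 4·11 + 1), so t ≡ 9·0 = 0 ≡ 0 (mod 11).
    Then x = 2 + 5·0 = 2, valid modulo lcm(5, 11) = 55: x ≡ 2 (mod 55).
  Combine with x ≡ 4 (mod 9): since gcd(55, 9) = 1, we get a unique residue mod 495.
    Write x = 2 + 55·t and substitute into x ≡ 4 (mod 9): 55·t ≡ 4 − 2 = 2 (mod 9).
    Reduce coefficients mod 9: 1·t ≡ 2 (mod 9).
    So t ≡ 2 (mod 9).
    Then x = 2 + 55·2 = 112, valid modulo lcm(55, 9) = 495: x ≡ 112 (mod 495).
Verify: 112 mod 5 = 2 ✓, 112 mod 11 = 2 ✓, 112 mod 9 = 4 ✓.

x ≡ 112 (mod 495).


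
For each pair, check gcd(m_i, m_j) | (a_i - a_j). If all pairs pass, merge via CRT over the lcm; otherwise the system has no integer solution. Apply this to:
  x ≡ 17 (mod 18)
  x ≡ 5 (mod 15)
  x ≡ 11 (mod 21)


Moduli 18, 15, 21 are not pairwise coprime, so CRT works modulo lcm(m_i) when all pairwise compatibility conditions hold.
Pairwise compatibility: gcd(m_i, m_j) must divide a_i - a_j for every pair.
Merge one congruence at a time:
  Start: x ≡ 17 (mod 18).
  Combine with x ≡ 5 (mod 15): gcd(18, 15) = 3; 5 - 17 = -12, which IS divisible by 3, so compatible.
    Write x = 17 + 18·t and substitute into x ≡ 5 (mod 15): 18·t ≡ 5 − 17 = -12 (mod 15).
    Divide the congruence (and modulus) by g = 3: 6·t ≡ -4 (mod 5).
    Reduce coefficients mod 5: 1·t ≡ 1 (mod 5).
    So t ≡ 1 (mod 5).
    Then x = 17 + 18·1 = 35, valid modulo lcm(18, 15) = 90: x ≡ 35 (mod 90).
  Combine with x ≡ 11 (mod 21): gcd(90, 21) = 3; 11 - 35 = -24, which IS divisible by 3, so compatible.
    Write x = 35 + 90·t and substitute into x ≡ 11 (mod 21): 90·t ≡ 11 − 35 = -24 (mod 21).
    Divide the congruence (and modulus) by g = 3: 30·t ≡ -8 (mod 7).
    Reduce coefficients mod 7: 2·t ≡ 6 (mod 7).
    The inverse of 2 mod 7 is 4 (since 2·4 = 8 = 1·7 + 1), so t ≡ 4·6 = 24 ≡ 3 (mod 7).
    Then x = 35 + 90·3 = 305, valid modulo lcm(90, 21) = 630: x ≡ 305 (mod 630).
Verify: 305 mod 18 = 17, 305 mod 15 = 5, 305 mod 21 = 11.

x ≡ 305 (mod 630).
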